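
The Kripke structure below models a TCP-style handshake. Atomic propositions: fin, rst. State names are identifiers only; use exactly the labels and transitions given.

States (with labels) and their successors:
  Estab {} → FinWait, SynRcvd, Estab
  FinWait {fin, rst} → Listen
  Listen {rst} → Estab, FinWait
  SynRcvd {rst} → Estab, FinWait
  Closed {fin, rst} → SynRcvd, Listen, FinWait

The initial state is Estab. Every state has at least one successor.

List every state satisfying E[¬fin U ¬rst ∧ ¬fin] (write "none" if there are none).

States satisfying ¬fin: {Estab, Listen, SynRcvd}.
States satisfying ¬rst ∧ ¬fin: {Estab}.
States satisfying E[¬fin U ¬rst ∧ ¬fin]: {Estab, Listen, SynRcvd}.

{Estab, Listen, SynRcvd}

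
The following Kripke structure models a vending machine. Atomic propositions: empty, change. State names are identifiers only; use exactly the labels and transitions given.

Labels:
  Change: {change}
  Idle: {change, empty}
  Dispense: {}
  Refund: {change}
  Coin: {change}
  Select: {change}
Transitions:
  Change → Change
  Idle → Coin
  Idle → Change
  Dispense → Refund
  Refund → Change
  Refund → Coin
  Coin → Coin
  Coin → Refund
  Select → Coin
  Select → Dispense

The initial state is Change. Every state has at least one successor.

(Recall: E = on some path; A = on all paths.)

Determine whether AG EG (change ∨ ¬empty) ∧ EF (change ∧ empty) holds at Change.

No

States satisfying EG (change ∨ ¬empty): {Change, Idle, Dispense, Refund, Coin, Select}.
States satisfying AG EG (change ∨ ¬empty): {Change, Idle, Dispense, Refund, Coin, Select}.
States satisfying change ∧ empty: {Idle}.
States satisfying EF (change ∧ empty): {Idle}.
States satisfying AG EG (change ∨ ¬empty) ∧ EF (change ∧ empty): {Idle}.
Change ∉ Sat(AG EG (change ∨ ¬empty) ∧ EF (change ∧ empty)).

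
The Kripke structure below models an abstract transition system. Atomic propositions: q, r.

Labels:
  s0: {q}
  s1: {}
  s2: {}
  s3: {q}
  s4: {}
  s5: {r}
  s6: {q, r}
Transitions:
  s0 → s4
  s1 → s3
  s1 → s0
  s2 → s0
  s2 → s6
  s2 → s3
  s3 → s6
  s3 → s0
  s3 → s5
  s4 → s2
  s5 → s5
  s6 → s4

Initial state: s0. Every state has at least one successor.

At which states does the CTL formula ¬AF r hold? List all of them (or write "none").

States satisfying r: {s5, s6}.
States satisfying AF r: {s5, s6}.
States satisfying ¬AF r: {s0, s1, s2, s3, s4}.

{s0, s1, s2, s3, s4}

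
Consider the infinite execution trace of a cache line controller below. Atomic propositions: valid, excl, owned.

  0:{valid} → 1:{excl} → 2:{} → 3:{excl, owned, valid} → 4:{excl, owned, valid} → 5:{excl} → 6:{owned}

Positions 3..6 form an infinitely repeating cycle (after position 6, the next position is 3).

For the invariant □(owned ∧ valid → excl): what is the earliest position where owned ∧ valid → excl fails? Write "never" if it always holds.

owned ∧ valid → excl holds at every position 0..6, and those are all the positions the trace ever visits, so the invariant □(owned ∧ valid → excl) is never violated.

never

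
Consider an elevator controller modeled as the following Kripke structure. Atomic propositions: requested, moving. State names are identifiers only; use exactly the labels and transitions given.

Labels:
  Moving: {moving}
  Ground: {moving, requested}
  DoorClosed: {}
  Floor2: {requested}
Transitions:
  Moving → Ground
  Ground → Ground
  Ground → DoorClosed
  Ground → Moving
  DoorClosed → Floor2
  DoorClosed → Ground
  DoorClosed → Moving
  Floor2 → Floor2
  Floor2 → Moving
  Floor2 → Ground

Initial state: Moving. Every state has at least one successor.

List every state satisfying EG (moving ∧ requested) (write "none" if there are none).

States satisfying moving ∧ requested: {Ground}.
States satisfying EG (moving ∧ requested): {Ground}.

{Ground}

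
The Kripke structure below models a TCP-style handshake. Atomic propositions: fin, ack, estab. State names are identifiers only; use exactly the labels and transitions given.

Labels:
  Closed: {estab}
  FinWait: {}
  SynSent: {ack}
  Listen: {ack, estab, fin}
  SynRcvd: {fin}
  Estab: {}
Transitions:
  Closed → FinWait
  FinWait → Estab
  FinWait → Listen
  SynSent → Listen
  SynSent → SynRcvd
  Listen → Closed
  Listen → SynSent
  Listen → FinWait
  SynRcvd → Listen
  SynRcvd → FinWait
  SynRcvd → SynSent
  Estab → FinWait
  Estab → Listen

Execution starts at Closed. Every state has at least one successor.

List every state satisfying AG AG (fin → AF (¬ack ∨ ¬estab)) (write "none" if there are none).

States satisfying AG (fin → AF (¬ack ∨ ¬estab)): {Closed, FinWait, SynSent, Listen, SynRcvd, Estab}.
States satisfying AG AG (fin → AF (¬ack ∨ ¬estab)): {Closed, FinWait, SynSent, Listen, SynRcvd, Estab}.

{Closed, FinWait, SynSent, Listen, SynRcvd, Estab}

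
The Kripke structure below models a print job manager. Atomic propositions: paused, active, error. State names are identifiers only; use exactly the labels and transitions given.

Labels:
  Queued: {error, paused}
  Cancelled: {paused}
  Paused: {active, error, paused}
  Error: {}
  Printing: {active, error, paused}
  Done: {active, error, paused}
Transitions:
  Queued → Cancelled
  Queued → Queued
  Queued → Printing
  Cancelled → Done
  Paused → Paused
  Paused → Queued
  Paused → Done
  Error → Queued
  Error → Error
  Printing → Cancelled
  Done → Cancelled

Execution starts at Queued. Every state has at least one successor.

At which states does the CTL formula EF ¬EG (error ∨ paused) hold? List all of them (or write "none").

States satisfying ¬EG (error ∨ paused): {Error}.
States satisfying EF ¬EG (error ∨ paused): {Error}.

{Error}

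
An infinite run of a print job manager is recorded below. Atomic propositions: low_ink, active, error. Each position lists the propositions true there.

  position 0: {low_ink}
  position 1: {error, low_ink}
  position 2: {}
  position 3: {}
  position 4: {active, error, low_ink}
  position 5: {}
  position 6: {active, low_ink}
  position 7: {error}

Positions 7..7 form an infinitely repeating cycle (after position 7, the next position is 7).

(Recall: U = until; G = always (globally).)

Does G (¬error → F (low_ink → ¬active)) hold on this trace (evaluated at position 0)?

Yes

¬error → F (low_ink → ¬active) holds at every position 0..7, and those are all positions ever visited, so G (¬error → F (low_ink → ¬active)) holds.
Positions where ¬error holds: 0, 2, 3, 5, 6.
Check F (low_ink → ¬active) at each: 0→ok, 2→ok, 3→ok, 5→ok, 6→ok.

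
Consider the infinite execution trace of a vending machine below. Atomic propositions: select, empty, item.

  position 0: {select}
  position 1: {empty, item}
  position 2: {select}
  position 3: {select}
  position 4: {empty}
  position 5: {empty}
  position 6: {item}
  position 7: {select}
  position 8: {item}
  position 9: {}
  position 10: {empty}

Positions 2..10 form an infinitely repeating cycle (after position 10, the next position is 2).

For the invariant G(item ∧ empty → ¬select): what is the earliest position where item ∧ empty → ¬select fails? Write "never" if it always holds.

item ∧ empty → ¬select holds at every position 0..10, and those are all the positions the trace ever visits, so the invariant G(item ∧ empty → ¬select) is never violated.

never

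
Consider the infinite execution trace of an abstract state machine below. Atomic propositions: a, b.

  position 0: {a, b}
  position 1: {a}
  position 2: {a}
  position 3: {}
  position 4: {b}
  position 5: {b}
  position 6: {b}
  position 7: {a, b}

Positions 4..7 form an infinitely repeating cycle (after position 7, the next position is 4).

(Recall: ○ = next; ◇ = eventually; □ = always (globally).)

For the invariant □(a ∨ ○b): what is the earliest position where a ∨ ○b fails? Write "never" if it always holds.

never

a ∨ ○b holds at every position 0..7, and those are all the positions the trace ever visits, so the invariant □(a ∨ ○b) is never violated.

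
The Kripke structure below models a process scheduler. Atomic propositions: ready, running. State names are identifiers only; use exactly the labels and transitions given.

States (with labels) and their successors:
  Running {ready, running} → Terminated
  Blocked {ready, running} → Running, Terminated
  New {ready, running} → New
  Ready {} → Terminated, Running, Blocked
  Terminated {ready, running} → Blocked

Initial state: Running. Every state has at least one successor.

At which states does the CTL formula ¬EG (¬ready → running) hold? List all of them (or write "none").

States satisfying ¬ready → running: {Running, Blocked, New, Terminated}.
States satisfying EG (¬ready → running): {Running, Blocked, New, Terminated}.
States satisfying ¬EG (¬ready → running): {Ready}.

{Ready}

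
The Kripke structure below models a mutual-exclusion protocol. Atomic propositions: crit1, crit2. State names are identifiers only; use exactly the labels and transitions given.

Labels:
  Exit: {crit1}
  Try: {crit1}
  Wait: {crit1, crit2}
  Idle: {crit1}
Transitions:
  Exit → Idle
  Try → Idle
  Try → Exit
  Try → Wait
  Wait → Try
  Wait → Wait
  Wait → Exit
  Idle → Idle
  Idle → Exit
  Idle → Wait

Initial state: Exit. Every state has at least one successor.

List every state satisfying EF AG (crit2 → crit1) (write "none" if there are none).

{Exit, Try, Wait, Idle}

States satisfying AG (crit2 → crit1): {Exit, Try, Wait, Idle}.
States satisfying EF AG (crit2 → crit1): {Exit, Try, Wait, Idle}.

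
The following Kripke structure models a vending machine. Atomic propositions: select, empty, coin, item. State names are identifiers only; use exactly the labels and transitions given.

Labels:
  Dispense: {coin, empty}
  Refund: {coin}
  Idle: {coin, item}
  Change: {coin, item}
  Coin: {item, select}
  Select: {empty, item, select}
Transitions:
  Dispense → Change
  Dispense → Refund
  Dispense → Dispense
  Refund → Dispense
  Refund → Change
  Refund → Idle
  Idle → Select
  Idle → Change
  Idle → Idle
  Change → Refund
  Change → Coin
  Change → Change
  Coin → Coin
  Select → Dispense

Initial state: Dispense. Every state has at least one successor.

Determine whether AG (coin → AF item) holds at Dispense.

No

States satisfying coin → AF item: {Idle, Change, Coin, Select}.
States satisfying AG (coin → AF item): {Coin}.
Dispense is reachable from Dispense and violates coin → AF item, so AG fails at Dispense.
Dispense ∉ Sat(AG (coin → AF item)).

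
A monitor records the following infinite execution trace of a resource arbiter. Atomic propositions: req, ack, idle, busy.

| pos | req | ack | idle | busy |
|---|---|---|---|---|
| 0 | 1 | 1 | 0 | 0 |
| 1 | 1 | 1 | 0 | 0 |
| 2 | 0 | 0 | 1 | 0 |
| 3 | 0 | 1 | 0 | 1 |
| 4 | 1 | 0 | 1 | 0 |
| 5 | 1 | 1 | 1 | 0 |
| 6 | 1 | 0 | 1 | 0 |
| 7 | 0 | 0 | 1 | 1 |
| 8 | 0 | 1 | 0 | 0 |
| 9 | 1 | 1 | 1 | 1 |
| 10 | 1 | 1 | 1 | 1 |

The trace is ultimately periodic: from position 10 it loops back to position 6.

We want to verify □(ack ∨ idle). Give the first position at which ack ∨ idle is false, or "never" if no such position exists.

never

ack ∨ idle holds at every position 0..10, and those are all the positions the trace ever visits, so the invariant □(ack ∨ idle) is never violated.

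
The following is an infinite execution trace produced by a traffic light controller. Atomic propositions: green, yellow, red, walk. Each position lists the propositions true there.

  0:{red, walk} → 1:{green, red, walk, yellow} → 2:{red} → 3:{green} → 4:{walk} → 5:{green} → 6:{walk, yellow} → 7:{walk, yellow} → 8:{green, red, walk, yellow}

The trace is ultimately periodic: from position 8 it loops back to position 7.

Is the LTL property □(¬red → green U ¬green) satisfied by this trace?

Holds

¬red → green U ¬green holds at every position 0..8, and those are all positions ever visited, so □(¬red → green U ¬green) holds.
Positions where ¬red holds: 3, 4, 5, 6, 7.
Check green U ¬green at each: 3→ok, 4→ok, 5→ok, 6→ok, 7→ok.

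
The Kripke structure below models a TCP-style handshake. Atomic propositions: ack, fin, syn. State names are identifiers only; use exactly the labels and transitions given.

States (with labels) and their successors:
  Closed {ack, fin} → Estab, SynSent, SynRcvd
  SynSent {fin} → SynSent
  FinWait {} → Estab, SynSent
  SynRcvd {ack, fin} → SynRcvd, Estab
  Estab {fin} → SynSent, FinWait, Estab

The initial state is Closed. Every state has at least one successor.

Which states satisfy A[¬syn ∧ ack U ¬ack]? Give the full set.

States satisfying ¬syn ∧ ack: {Closed, SynRcvd}.
States satisfying ¬ack: {SynSent, FinWait, Estab}.
States satisfying A[¬syn ∧ ack U ¬ack]: {SynSent, FinWait, Estab}.

{SynSent, FinWait, Estab}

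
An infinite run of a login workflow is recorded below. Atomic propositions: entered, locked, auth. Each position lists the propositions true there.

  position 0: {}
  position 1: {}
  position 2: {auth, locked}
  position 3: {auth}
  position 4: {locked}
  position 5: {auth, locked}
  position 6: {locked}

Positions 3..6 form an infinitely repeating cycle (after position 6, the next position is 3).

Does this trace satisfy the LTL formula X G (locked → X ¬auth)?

The position after 0 is 1; G (locked → X ¬auth) is false there.

Does not hold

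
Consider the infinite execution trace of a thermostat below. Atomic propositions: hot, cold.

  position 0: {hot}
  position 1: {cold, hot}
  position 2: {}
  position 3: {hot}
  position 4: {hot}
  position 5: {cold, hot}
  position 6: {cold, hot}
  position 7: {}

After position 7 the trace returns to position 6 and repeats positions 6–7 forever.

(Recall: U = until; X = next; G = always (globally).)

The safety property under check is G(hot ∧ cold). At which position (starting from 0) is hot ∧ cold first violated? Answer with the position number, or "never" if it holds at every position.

At position 0 the labels are {hot}, so hot ∧ cold is false there. This is the first violation.

0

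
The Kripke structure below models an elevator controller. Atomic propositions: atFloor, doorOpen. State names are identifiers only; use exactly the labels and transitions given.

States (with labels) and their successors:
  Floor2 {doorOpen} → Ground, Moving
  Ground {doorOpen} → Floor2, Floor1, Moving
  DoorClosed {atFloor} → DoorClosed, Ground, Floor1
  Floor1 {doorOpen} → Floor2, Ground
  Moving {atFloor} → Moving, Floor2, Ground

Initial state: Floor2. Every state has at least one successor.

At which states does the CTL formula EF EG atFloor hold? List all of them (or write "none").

States satisfying EG atFloor: {DoorClosed, Moving}.
States satisfying EF EG atFloor: {Floor2, Ground, DoorClosed, Floor1, Moving}.

{Floor2, Ground, DoorClosed, Floor1, Moving}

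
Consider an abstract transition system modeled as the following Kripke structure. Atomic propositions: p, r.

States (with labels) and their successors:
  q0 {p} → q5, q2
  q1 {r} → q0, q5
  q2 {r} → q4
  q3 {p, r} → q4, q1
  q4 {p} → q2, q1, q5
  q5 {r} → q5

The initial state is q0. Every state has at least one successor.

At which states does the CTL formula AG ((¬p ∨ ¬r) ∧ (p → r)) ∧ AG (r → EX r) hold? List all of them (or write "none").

{q5}

States satisfying (¬p ∨ ¬r) ∧ (p → r): {q1, q2, q5}.
States satisfying AG ((¬p ∨ ¬r) ∧ (p → r)): {q5}.
States satisfying r → EX r: {q0, q1, q3, q4, q5}.
States satisfying AG (r → EX r): {q5}.
States satisfying AG ((¬p ∨ ¬r) ∧ (p → r)) ∧ AG (r → EX r): {q5}.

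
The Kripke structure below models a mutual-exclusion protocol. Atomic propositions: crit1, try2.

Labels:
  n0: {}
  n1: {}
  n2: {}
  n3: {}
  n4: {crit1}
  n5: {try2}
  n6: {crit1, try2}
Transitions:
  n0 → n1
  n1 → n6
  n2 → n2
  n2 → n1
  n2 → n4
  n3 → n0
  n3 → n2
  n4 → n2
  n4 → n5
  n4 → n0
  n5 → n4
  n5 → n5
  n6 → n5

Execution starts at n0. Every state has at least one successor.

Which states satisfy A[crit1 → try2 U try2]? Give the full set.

States satisfying crit1 → try2: {n0, n1, n2, n3, n5, n6}.
States satisfying try2: {n5, n6}.
States satisfying A[crit1 → try2 U try2]: {n0, n1, n5, n6}.

{n0, n1, n5, n6}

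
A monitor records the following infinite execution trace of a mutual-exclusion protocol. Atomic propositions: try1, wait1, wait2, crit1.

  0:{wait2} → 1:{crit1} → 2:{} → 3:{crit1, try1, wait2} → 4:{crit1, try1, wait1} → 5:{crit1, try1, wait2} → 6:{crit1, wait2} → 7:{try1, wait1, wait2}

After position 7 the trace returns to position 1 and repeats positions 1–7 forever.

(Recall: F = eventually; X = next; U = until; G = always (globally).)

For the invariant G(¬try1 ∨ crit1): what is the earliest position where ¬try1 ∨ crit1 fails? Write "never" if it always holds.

7

Check ¬try1 ∨ crit1 at each position in order: 0 ✓, 1 ✓, 2 ✓, 3 ✓, 4 ✓, 5 ✓, 6 ✓.
At position 7 the labels are {try1, wait1, wait2}, so ¬try1 ∨ crit1 is false there. This is the first violation.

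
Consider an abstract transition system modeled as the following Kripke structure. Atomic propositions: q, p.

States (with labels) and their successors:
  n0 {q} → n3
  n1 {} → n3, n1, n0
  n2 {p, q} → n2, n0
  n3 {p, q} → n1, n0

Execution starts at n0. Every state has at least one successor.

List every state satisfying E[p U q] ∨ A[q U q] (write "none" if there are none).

{n0, n2, n3}

States satisfying p: {n2, n3}.
States satisfying q: {n0, n2, n3}.
States satisfying E[p U q]: {n0, n2, n3}.
States satisfying A[q U q]: {n0, n2, n3}.
States satisfying E[p U q] ∨ A[q U q]: {n0, n2, n3}.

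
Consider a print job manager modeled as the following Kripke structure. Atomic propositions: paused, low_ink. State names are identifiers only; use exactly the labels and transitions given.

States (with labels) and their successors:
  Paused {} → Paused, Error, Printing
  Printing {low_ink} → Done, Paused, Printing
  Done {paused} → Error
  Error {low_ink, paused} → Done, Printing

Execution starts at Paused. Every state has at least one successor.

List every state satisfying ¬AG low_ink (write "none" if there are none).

States satisfying low_ink: {Printing, Error}.
States satisfying AG low_ink: ∅.
States satisfying ¬AG low_ink: {Paused, Printing, Done, Error}.

{Paused, Printing, Done, Error}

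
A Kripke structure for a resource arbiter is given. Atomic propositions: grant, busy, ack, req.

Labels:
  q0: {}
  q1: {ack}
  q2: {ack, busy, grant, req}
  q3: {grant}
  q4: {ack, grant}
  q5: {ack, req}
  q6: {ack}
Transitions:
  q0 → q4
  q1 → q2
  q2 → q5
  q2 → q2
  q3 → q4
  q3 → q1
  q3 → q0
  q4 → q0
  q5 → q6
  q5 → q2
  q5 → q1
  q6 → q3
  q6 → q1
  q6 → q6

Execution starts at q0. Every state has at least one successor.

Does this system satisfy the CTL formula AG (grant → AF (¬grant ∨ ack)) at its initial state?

Yes

States satisfying grant → AF (¬grant ∨ ack): {q0, q1, q2, q3, q4, q5, q6}.
States satisfying AG (grant → AF (¬grant ∨ ack)): {q0, q1, q2, q3, q4, q5, q6}.
Every state reachable from q0 satisfies grant → AF (¬grant ∨ ack).
q0 ∈ Sat(AG (grant → AF (¬grant ∨ ack))).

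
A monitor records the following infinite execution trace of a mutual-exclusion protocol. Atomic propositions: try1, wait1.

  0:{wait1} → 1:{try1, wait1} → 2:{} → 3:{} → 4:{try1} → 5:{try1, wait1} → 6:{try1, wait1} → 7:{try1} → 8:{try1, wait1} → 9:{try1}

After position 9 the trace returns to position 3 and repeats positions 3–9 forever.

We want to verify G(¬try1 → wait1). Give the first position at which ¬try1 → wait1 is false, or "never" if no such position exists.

2

Check ¬try1 → wait1 at each position in order: 0 ✓, 1 ✓.
At position 2 the labels are {}, so ¬try1 → wait1 is false there. This is the first violation.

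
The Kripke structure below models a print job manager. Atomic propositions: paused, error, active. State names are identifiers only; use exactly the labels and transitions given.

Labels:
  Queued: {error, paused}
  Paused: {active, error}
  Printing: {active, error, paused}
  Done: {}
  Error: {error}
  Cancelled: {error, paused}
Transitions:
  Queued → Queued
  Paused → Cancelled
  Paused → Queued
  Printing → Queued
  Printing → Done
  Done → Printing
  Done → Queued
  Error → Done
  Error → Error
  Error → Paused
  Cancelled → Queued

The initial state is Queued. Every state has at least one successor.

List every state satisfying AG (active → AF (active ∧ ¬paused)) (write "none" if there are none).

{Queued, Paused, Cancelled}

States satisfying active → AF (active ∧ ¬paused): {Queued, Paused, Done, Error, Cancelled}.
States satisfying AG (active → AF (active ∧ ¬paused)): {Queued, Paused, Cancelled}.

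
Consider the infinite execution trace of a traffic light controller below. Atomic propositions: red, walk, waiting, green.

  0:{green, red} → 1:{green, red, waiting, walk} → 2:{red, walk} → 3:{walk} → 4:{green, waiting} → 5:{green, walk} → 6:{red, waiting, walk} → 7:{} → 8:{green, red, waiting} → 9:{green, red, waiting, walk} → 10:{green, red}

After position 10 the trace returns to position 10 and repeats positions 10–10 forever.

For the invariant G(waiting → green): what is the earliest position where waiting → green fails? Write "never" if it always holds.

6

Check waiting → green at each position in order: 0 ✓, 1 ✓, 2 ✓, 3 ✓, 4 ✓, 5 ✓.
At position 6 the labels are {red, waiting, walk}, so waiting → green is false there. This is the first violation.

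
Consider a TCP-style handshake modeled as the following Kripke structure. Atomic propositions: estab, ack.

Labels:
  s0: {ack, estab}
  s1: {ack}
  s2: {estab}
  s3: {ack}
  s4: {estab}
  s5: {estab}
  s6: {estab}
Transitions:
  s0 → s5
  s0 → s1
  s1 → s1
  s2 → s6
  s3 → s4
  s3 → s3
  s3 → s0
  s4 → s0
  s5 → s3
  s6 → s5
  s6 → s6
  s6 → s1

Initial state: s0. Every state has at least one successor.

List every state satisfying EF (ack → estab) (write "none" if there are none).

{s0, s2, s3, s4, s5, s6}

States satisfying ack → estab: {s0, s2, s4, s5, s6}.
States satisfying EF (ack → estab): {s0, s2, s3, s4, s5, s6}.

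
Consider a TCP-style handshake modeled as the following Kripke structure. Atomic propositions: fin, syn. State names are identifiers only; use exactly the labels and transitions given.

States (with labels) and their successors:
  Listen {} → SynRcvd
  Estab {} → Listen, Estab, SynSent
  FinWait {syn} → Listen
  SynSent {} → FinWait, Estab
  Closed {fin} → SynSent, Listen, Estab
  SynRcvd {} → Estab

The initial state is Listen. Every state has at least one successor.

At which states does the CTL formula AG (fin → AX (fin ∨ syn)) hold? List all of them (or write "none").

States satisfying fin → AX (fin ∨ syn): {Listen, Estab, FinWait, SynSent, SynRcvd}.
States satisfying AG (fin → AX (fin ∨ syn)): {Listen, Estab, FinWait, SynSent, SynRcvd}.

{Listen, Estab, FinWait, SynSent, SynRcvd}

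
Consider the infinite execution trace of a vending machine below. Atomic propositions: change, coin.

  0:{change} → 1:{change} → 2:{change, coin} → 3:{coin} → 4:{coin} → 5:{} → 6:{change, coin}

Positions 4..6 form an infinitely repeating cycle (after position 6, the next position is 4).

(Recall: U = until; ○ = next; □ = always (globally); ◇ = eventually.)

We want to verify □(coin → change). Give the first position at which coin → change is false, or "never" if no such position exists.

Check coin → change at each position in order: 0 ✓, 1 ✓, 2 ✓.
At position 3 the labels are {coin}, so coin → change is false there. This is the first violation.

3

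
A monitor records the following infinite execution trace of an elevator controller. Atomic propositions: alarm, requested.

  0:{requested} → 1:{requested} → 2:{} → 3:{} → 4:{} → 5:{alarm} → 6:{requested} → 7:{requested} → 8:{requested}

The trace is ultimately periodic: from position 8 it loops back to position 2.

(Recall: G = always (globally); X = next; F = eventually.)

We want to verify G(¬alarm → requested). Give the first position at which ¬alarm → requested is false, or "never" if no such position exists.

Check ¬alarm → requested at each position in order: 0 ✓, 1 ✓.
At position 2 the labels are {}, so ¬alarm → requested is false there. This is the first violation.

2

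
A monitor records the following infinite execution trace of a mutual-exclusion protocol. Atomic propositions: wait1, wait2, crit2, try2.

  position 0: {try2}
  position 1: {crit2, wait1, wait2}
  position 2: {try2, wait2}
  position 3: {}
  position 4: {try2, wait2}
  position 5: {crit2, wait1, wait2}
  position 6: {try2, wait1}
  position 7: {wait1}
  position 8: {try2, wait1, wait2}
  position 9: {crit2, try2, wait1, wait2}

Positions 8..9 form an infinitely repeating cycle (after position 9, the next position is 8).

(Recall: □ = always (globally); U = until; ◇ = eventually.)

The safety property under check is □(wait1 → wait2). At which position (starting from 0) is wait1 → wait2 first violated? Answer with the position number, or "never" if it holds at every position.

Check wait1 → wait2 at each position in order: 0 ✓, 1 ✓, 2 ✓, 3 ✓, 4 ✓, 5 ✓.
At position 6 the labels are {try2, wait1}, so wait1 → wait2 is false there. This is the first violation.

6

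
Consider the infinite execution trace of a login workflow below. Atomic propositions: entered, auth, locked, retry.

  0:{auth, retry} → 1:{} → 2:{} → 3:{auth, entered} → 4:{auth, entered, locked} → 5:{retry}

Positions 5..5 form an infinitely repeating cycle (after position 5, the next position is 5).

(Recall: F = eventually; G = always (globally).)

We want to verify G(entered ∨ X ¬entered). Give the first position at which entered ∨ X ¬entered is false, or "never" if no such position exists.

2

Check entered ∨ X ¬entered at each position in order: 0 ✓, 1 ✓.
At position 2 the labels are {} and the next position 3 has {auth, entered}, so entered ∨ X ¬entered is false there. This is the first violation.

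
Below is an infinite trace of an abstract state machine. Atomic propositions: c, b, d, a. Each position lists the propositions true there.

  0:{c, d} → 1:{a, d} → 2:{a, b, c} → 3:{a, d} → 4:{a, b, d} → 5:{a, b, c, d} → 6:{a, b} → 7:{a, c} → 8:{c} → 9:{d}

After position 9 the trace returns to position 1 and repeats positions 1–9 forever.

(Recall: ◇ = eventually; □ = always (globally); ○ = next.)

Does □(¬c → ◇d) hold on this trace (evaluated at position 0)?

Holds

¬c → ◇d holds at every position 0..9, and those are all positions ever visited, so □(¬c → ◇d) holds.
Positions where ¬c holds: 1, 3, 4, 6, 9.
Check ◇d at each: 1→ok, 3→ok, 4→ok, 6→ok, 9→ok.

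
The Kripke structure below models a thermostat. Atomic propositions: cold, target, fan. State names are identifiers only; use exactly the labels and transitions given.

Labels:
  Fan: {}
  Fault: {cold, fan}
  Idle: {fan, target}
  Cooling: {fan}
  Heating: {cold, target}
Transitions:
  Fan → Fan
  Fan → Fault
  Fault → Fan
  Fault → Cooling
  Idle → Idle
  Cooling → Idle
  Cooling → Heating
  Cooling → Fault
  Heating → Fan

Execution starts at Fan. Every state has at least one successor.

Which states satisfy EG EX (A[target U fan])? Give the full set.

States satisfying EX (A[target U fan]): {Fan, Fault, Idle, Cooling}.
States satisfying EG EX (A[target U fan]): {Fan, Fault, Idle, Cooling}.

{Fan, Fault, Idle, Cooling}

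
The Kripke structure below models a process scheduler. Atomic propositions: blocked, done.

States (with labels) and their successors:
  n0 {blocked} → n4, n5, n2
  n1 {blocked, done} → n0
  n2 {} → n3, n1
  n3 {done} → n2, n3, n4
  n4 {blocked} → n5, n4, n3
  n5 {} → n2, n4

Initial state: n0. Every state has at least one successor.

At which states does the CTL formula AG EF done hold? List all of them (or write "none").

States satisfying EF done: {n0, n1, n2, n3, n4, n5}.
States satisfying AG EF done: {n0, n1, n2, n3, n4, n5}.

{n0, n1, n2, n3, n4, n5}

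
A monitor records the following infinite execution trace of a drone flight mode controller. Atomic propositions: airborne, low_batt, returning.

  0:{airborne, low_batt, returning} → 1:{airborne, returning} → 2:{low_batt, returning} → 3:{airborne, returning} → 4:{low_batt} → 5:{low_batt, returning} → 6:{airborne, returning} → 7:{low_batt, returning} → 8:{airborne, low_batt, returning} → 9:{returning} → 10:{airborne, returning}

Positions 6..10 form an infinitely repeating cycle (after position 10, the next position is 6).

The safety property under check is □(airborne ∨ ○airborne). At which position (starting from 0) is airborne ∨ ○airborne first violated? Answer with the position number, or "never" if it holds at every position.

4

Check airborne ∨ ○airborne at each position in order: 0 ✓, 1 ✓, 2 ✓, 3 ✓.
At position 4 the labels are {low_batt} and the next position 5 has {low_batt, returning}, so airborne ∨ ○airborne is false there. This is the first violation.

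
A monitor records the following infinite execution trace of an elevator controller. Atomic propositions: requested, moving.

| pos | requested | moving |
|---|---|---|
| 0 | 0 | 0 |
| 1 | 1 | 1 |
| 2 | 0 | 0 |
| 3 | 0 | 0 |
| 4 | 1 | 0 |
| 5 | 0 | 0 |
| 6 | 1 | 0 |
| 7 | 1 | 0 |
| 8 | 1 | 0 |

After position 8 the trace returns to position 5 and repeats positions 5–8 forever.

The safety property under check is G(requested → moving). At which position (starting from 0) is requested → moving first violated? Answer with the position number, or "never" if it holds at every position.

4

Check requested → moving at each position in order: 0 ✓, 1 ✓, 2 ✓, 3 ✓.
At position 4 the labels are {requested}, so requested → moving is false there. This is the first violation.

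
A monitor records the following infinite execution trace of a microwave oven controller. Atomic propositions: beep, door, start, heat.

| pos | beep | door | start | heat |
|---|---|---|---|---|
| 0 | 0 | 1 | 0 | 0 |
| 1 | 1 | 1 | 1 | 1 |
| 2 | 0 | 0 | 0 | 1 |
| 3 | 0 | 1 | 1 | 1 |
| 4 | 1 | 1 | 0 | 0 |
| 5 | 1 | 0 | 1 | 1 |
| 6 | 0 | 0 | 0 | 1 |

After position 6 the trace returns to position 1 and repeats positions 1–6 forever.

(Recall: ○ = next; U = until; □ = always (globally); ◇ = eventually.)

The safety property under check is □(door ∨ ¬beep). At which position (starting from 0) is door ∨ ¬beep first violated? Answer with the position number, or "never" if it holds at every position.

5

Check door ∨ ¬beep at each position in order: 0 ✓, 1 ✓, 2 ✓, 3 ✓, 4 ✓.
At position 5 the labels are {beep, heat, start}, so door ∨ ¬beep is false there. This is the first violation.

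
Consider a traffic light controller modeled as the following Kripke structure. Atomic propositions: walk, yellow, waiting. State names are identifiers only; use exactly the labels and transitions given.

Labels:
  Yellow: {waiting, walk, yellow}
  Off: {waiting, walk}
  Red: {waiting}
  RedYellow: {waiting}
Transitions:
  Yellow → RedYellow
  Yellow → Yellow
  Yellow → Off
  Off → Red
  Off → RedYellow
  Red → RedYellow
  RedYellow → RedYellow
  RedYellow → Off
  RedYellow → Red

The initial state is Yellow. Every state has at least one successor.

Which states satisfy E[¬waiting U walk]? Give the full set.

{Yellow, Off}

States satisfying ¬waiting: ∅.
States satisfying walk: {Yellow, Off}.
States satisfying E[¬waiting U walk]: {Yellow, Off}.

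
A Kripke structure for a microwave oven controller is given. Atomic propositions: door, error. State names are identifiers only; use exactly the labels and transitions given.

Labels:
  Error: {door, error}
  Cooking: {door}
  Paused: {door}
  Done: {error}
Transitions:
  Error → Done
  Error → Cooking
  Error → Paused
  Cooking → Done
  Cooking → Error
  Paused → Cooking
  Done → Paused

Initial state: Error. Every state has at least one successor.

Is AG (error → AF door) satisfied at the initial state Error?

States satisfying error → AF door: {Error, Cooking, Paused, Done}.
States satisfying AG (error → AF door): {Error, Cooking, Paused, Done}.
Every state reachable from Error satisfies error → AF door.
Error ∈ Sat(AG (error → AF door)).

Holds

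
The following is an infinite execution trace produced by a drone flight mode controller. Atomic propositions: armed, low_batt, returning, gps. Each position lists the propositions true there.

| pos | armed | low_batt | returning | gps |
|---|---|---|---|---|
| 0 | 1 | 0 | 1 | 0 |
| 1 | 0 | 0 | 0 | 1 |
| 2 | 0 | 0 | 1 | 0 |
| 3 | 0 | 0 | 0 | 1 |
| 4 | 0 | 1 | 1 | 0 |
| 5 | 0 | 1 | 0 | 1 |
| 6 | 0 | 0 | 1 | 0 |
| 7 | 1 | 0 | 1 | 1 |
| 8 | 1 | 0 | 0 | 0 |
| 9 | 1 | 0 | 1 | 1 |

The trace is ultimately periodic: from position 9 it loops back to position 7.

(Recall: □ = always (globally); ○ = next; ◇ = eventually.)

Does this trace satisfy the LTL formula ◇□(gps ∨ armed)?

□(gps ∨ armed) holds at position 7, which is reachable from 0, so ◇□(gps ∨ armed) holds.

Satisfied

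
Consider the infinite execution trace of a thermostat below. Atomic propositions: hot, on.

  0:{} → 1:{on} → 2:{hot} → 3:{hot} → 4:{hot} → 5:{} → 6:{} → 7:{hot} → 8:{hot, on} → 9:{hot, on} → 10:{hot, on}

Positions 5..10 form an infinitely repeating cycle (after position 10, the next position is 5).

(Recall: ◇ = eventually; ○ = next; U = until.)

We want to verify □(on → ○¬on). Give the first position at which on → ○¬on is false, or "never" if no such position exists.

8

Check on → ○¬on at each position in order: 0 ✓, 1 ✓, 2 ✓, 3 ✓, 4 ✓, 5 ✓, 6 ✓, 7 ✓.
At position 8 the labels are {hot, on} and the next position 9 has {hot, on}, so on → ○¬on is false there. This is the first violation.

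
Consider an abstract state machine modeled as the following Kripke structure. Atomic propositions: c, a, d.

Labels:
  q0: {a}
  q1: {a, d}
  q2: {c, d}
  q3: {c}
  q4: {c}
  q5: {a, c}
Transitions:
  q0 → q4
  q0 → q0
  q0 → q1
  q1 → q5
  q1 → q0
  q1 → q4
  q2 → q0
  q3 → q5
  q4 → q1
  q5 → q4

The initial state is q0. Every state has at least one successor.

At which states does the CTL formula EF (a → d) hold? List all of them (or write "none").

States satisfying a → d: {q1, q2, q3, q4}.
States satisfying EF (a → d): {q0, q1, q2, q3, q4, q5}.

{q0, q1, q2, q3, q4, q5}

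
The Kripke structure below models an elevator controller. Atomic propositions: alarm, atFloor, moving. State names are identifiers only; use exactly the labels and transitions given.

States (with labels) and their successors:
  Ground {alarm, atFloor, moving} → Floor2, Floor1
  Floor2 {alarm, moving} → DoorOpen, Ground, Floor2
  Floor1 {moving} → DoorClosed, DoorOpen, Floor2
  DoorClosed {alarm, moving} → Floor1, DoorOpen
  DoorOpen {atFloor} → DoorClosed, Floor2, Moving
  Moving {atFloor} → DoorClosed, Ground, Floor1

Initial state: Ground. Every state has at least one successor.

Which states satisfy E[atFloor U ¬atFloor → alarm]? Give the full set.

States satisfying atFloor: {Ground, DoorOpen, Moving}.
States satisfying ¬atFloor → alarm: {Ground, Floor2, DoorClosed, DoorOpen, Moving}.
States satisfying E[atFloor U ¬atFloor → alarm]: {Ground, Floor2, DoorClosed, DoorOpen, Moving}.

{Ground, Floor2, DoorClosed, DoorOpen, Moving}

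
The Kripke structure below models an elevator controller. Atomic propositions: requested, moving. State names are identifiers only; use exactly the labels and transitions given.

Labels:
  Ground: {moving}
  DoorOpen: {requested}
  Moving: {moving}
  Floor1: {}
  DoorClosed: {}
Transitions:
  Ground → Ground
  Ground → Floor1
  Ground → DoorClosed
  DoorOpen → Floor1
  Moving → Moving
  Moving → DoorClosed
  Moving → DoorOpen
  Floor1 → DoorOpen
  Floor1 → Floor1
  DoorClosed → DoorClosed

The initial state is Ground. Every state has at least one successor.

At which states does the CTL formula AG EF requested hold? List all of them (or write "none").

States satisfying EF requested: {Ground, DoorOpen, Moving, Floor1}.
States satisfying AG EF requested: {DoorOpen, Floor1}.

{DoorOpen, Floor1}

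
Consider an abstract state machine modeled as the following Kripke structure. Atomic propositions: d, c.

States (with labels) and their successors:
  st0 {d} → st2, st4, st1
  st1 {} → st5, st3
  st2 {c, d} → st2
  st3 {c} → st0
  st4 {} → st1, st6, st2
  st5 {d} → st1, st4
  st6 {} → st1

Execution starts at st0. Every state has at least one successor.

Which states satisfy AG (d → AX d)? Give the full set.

States satisfying d → AX d: {st1, st2, st3, st4, st6}.
States satisfying AG (d → AX d): {st2}.

{st2}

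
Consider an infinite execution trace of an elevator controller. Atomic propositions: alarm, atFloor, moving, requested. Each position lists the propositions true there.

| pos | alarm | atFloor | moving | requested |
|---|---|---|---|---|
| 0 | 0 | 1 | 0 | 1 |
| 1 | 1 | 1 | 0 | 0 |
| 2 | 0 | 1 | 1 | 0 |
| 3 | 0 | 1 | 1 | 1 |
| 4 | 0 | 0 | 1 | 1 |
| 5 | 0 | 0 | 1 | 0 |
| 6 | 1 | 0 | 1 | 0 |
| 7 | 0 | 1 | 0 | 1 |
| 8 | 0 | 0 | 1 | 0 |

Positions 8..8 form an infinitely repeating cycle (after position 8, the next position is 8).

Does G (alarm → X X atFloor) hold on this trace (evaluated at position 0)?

alarm → X X atFloor must hold at every position from 0 onward. It fails at position 6, so G (alarm → X X atFloor) is false.
Positions where alarm holds: 1, 6.
Check X X atFloor at each: 1→ok, 6→fails.

Does not hold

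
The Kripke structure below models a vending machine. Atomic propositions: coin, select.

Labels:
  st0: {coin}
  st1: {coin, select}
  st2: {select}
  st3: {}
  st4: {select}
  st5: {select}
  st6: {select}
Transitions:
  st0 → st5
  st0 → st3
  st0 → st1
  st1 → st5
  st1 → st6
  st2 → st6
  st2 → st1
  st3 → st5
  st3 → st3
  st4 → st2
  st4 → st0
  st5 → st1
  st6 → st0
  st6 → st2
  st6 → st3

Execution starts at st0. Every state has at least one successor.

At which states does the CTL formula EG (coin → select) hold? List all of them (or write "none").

States satisfying coin → select: {st1, st2, st3, st4, st5, st6}.
States satisfying EG (coin → select): {st1, st2, st3, st4, st5, st6}.

{st1, st2, st3, st4, st5, st6}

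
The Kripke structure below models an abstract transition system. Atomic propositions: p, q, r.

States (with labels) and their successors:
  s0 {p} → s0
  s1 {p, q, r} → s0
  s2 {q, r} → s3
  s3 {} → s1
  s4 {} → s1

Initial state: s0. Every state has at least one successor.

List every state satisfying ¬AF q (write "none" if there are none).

{s0}

States satisfying q: {s1, s2}.
States satisfying AF q: {s1, s2, s3, s4}.
States satisfying ¬AF q: {s0}.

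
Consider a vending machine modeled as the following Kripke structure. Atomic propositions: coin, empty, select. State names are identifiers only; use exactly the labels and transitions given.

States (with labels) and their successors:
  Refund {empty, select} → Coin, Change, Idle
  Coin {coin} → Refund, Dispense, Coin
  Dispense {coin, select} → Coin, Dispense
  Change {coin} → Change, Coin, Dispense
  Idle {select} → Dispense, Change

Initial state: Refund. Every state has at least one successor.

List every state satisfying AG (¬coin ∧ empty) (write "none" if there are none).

none

States satisfying ¬coin ∧ empty: {Refund}.
States satisfying AG (¬coin ∧ empty): ∅.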